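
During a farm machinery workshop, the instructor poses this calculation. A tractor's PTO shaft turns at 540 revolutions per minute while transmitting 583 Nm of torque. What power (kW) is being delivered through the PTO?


P = 2*pi*n*T / 60000
  = 2*pi * 540 * 583 / 60000
  = 1978072.40 / 60000
  = 32.97 kW


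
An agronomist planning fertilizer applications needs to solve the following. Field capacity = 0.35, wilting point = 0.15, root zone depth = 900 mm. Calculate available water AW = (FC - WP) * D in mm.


AW = (FC - WP) * D
   = (0.35 - 0.15) * 900
   = 0.20 * 900
   = 180 mm


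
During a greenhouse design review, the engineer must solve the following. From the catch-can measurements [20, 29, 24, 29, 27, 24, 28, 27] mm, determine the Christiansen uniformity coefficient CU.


xbar = 208 / 8 = 26
sum|xi - xbar| = 20
CU = 100 * (1 - 20 / (8 * 26))
   = 100 * (1 - 0.0962)
   = 90.38%


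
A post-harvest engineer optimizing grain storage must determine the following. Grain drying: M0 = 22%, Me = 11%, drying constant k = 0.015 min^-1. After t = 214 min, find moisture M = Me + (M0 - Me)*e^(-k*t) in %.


M = Me + (M0 - Me) * e^(-k*t)
  = 11 + (22 - 11) * e^(-0.015*214)
  = 11 + 11 * e^(-3.210)
  = 11 + 11 * 0.04036
  = 11 + 0.4439
  = 11.44%


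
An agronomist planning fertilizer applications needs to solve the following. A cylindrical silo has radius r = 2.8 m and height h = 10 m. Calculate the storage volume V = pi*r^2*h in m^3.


V = pi * r^2 * h
  = pi * 2.8^2 * 10
  = pi * 7.84 * 10
  = 246.30 m^3


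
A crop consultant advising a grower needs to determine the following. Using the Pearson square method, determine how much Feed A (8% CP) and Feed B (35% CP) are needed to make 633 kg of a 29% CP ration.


parts_A = CP_b - target = 35 - 29 = 6
parts_B = target - CP_a = 29 - 8 = 21
total_parts = 6 + 21 = 27
Feed A = 633 * 6 / 27 = 140.67 kg
Feed B = 633 * 21 / 27 = 492.33 kg

140.67 kg


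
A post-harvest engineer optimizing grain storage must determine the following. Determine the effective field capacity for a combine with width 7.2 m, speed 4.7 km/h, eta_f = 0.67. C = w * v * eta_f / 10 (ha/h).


C = w * v * eta_f / 10
  = 7.2 * 4.7 * 0.67 / 10
  = 22.67 / 10
  = 2.27 ha/h


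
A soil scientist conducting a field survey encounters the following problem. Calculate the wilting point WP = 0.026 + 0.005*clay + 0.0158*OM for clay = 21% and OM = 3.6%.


WP = 0.026 + 0.005*21 + 0.0158*3.6
   = 0.026 + 0.1050 + 0.0569
   = 0.1879


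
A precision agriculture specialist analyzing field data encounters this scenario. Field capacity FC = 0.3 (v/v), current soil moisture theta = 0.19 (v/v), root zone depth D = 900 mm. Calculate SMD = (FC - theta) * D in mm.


SMD = (FC - theta) * D
    = (0.3 - 0.19) * 900
    = 0.110 * 900
    = 99 mm


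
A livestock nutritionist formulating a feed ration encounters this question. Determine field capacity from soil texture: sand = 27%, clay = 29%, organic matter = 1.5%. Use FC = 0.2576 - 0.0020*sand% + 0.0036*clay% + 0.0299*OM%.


FC = 0.2576 - 0.0020*27 + 0.0036*29 + 0.0299*1.5
   = 0.2576 - 0.0540 + 0.1044 + 0.0449
   = 0.3529


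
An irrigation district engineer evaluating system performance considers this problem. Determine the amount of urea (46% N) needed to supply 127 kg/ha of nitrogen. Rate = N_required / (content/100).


Rate = N_required / (N_content / 100)
     = 127 / (46 / 100)
     = 127 / 0.46
     = 276.09 kg/ha


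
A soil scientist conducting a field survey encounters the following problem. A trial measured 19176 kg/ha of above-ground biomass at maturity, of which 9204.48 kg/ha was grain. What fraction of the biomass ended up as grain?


HI = grain_yield / biomass
   = 9204.48 / 19176
   = 0.48


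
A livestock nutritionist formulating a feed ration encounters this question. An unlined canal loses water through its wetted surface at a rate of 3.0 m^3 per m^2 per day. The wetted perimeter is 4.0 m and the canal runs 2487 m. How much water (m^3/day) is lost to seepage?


S = C * P * L
  = 3.0 * 4.0 * 2487
  = 29844 m^3/day


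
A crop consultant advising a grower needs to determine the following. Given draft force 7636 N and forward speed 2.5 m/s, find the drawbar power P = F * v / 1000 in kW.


P = F * v / 1000
  = 7636 * 2.5 / 1000
  = 19090 / 1000
  = 19.09 kW


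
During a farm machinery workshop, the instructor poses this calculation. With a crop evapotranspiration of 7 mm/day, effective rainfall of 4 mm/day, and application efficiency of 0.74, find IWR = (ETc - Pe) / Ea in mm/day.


IWR = (ETc - Pe) / Ea
    = (7 - 4) / 0.74
    = 3 / 0.74
    = 4.05 mm/day


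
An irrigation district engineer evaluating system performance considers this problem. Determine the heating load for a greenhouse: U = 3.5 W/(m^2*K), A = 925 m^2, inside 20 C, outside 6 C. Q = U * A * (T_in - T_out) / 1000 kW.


dT = 20 - (6) = 14 K
Q = U * A * dT
  = 3.5 * 925 * 14
  = 45325 W = 45.33 kW


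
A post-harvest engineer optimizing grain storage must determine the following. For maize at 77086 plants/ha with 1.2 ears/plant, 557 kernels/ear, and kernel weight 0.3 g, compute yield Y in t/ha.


Y = density * ears * kernels * kw
  = 77086 * 1.2 * 557 * 0.3 g/ha
  = 15457284.72 g/ha
  = 15457.28 kg/ha = 15.46 t/ha


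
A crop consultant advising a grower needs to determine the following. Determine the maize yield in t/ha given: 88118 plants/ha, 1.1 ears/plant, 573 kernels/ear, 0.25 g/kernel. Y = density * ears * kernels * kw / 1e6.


Y = density * ears * kernels * kw
  = 88118 * 1.1 * 573 * 0.25 g/ha
  = 13885193.85 g/ha
  = 13885.19 kg/ha = 13.89 t/ha


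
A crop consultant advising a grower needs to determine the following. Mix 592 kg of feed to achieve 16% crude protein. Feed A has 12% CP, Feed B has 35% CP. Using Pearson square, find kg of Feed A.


parts_A = CP_b - target = 35 - 16 = 19
parts_B = target - CP_a = 16 - 12 = 4
total_parts = 19 + 4 = 23
Feed A = 592 * 19 / 23 = 489.04 kg
Feed B = 592 * 4 / 23 = 102.96 kg

489.04 kg


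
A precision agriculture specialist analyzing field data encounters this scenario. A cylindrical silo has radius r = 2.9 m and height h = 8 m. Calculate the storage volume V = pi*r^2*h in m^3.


V = pi * r^2 * h
  = pi * 2.9^2 * 8
  = pi * 8.41 * 8
  = 211.37 m^3


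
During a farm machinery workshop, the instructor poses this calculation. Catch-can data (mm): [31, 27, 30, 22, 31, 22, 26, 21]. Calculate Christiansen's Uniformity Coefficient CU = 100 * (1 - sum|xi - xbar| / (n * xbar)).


xbar = 210 / 8 = 26.250
sum|xi - xbar| = 28
CU = 100 * (1 - 28 / (8 * 26.250))
   = 100 * (1 - 0.1333)
   = 86.67%


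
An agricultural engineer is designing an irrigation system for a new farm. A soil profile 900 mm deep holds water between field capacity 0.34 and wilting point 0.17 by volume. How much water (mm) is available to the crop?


AW = (FC - WP) * D
   = (0.34 - 0.17) * 900
   = 0.17 * 900
   = 153 mm


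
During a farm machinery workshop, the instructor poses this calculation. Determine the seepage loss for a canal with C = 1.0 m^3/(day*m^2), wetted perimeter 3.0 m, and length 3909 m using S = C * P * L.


S = C * P * L
  = 1.0 * 3.0 * 3909
  = 11727 m^3/day


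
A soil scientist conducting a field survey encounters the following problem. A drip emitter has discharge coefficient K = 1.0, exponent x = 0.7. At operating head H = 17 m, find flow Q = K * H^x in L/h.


Q = K * H^x
  = 1.0 * 17^0.7
  = 1.0 * 7.2663
  = 7.27 L/h


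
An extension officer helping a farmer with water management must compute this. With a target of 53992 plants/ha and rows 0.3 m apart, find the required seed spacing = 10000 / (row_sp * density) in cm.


spacing = 10000 / (row_sp * density)
        = 10000 / (0.3 * 53992)
        = 10000 / 16197.60
        = 0.61738 m = 61.74 cm


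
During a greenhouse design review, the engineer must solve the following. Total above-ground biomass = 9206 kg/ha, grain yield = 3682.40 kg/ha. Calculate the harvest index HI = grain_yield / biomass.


HI = grain_yield / biomass
   = 3682.40 / 9206
   = 0.40


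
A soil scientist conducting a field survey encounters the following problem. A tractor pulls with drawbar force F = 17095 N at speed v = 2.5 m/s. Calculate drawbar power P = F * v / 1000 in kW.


P = F * v / 1000
  = 17095 * 2.5 / 1000
  = 42737.50 / 1000
  = 42.74 kW


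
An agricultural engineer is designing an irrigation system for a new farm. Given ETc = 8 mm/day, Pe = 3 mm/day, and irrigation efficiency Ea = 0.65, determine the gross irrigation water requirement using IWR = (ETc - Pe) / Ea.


IWR = (ETc - Pe) / Ea
    = (8 - 3) / 0.65
    = 5 / 0.65
    = 7.69 mm/day


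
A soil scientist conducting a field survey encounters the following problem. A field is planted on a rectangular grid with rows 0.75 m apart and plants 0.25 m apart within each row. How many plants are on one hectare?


D = 10000 / (row_sp * plant_sp)
  = 10000 / (0.75 * 0.25)
  = 10000 / 0.1875
  = 53333.33 plants/ha


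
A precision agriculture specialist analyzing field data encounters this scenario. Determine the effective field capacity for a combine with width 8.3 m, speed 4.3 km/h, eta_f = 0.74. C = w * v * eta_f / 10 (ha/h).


C = w * v * eta_f / 10
  = 8.3 * 4.3 * 0.74 / 10
  = 26.41 / 10
  = 2.64 ha/h


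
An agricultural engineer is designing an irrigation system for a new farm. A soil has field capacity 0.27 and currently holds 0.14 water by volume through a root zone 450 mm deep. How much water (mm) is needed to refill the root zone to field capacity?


SMD = (FC - theta) * D
    = (0.27 - 0.14) * 450
    = 0.130 * 450
    = 58.50 mm


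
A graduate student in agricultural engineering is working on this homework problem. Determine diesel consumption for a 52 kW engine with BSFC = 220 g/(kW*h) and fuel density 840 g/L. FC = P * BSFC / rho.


FC = P * BSFC / rho_fuel
   = 52 * 220 / 840
   = 11440 / 840
   = 13.62 L/h


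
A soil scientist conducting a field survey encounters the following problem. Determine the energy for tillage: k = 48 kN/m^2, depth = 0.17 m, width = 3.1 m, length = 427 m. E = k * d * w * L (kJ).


E = k * d * w * L
  = 48 * 0.17 * 3.1 * 427
  = 10801.39 kJ


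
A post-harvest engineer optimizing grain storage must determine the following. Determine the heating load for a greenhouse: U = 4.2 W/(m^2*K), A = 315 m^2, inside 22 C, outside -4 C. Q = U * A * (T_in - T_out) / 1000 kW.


dT = 22 - (-4) = 26 K
Q = U * A * dT
  = 4.2 * 315 * 26
  = 34398 W = 34.40 kW


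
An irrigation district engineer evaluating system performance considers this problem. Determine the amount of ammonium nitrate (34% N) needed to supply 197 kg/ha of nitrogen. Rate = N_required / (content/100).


Rate = N_required / (N_content / 100)
     = 197 / (34 / 100)
     = 197 / 0.34
     = 579.41 kg/ha


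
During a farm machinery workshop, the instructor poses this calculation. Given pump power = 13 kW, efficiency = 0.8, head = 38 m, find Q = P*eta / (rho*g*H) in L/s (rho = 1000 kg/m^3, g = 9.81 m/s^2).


Q = (P * 1000 * eta) / (rho * g * H)
  = (13 * 1000 * 0.8) / (1000 * 9.81 * 38)
  = 10400 / 372780
  = 0.02790 m^3/s = 27.90 L/s


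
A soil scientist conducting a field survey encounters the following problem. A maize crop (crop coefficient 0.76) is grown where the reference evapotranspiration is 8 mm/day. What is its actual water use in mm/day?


ETc = Kc * ET0
    = 0.76 * 8
    = 6.08 mm/day


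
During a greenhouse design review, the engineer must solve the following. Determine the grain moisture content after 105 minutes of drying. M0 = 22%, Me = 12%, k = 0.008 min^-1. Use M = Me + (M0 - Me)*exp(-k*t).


M = Me + (M0 - Me) * e^(-k*t)
  = 12 + (22 - 12) * e^(-0.008*105)
  = 12 + 10 * e^(-0.840)
  = 12 + 10 * 0.43171
  = 12 + 4.3171
  = 16.32%


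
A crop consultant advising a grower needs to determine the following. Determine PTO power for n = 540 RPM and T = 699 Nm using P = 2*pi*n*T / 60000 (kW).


P = 2*pi*n*T / 60000
  = 2*pi * 540 * 699 / 60000
  = 2371651.13 / 60000
  = 39.53 kW


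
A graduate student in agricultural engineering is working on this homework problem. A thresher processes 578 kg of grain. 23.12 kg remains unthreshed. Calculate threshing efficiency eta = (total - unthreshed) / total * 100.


eta = (total - unthreshed) / total * 100
    = (578 - 23.12) / 578 * 100
    = 554.88 / 578 * 100
    = 96%


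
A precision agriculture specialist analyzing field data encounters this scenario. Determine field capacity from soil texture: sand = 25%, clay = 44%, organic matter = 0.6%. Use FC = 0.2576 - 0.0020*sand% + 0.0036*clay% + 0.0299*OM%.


FC = 0.2576 - 0.0020*25 + 0.0036*44 + 0.0299*0.6
   = 0.2576 - 0.0500 + 0.1584 + 0.0179
   = 0.3839


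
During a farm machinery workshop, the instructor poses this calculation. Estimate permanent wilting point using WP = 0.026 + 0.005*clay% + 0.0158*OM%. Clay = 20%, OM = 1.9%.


WP = 0.026 + 0.005*20 + 0.0158*1.9
   = 0.026 + 0.1000 + 0.0300
   = 0.1560


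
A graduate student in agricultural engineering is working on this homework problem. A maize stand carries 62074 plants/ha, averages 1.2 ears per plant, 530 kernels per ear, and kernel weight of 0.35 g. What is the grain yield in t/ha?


Y = density * ears * kernels * kw
  = 62074 * 1.2 * 530 * 0.35 g/ha
  = 13817672.40 g/ha
  = 13817.67 kg/ha = 13.82 t/ha


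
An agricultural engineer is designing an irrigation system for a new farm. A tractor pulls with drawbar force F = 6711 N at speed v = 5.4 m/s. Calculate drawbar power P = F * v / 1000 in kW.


P = F * v / 1000
  = 6711 * 5.4 / 1000
  = 36239.40 / 1000
  = 36.24 kW


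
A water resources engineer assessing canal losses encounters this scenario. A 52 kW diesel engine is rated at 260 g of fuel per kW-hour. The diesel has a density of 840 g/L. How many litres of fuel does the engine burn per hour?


FC = P * BSFC / rho_fuel
   = 52 * 260 / 840
   = 13520 / 840
   = 16.10 L/h


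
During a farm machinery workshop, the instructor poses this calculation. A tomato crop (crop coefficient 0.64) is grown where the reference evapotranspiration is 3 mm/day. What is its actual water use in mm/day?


ETc = Kc * ET0
    = 0.64 * 3
    = 1.92 mm/day


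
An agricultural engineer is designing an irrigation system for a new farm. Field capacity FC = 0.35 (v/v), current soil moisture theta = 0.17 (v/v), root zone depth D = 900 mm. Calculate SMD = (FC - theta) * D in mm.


SMD = (FC - theta) * D
    = (0.35 - 0.17) * 900
    = 0.180 * 900
    = 162 mm


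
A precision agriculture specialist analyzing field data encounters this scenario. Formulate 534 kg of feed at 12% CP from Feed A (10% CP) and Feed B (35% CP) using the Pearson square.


parts_A = CP_b - target = 35 - 12 = 23
parts_B = target - CP_a = 12 - 10 = 2
total_parts = 23 + 2 = 25
Feed A = 534 * 23 / 25 = 491.28 kg
Feed B = 534 * 2 / 25 = 42.72 kg

491.28 kg


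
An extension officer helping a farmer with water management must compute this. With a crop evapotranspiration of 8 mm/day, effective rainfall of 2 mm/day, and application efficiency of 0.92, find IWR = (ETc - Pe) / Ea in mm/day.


IWR = (ETc - Pe) / Ea
    = (8 - 2) / 0.92
    = 6 / 0.92
    = 6.52 mm/day


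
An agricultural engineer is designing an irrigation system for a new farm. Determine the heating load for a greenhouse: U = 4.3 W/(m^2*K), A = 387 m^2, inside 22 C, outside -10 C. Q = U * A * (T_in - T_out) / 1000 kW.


dT = 22 - (-10) = 32 K
Q = U * A * dT
  = 4.3 * 387 * 32
  = 53251.20 W = 53.25 kW


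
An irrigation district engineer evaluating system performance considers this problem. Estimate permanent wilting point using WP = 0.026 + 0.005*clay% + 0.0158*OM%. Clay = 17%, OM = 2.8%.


WP = 0.026 + 0.005*17 + 0.0158*2.8
   = 0.026 + 0.0850 + 0.0442
   = 0.1552


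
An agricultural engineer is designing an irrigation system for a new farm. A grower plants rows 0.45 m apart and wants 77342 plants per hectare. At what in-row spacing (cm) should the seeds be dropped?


spacing = 10000 / (row_sp * density)
        = 10000 / (0.45 * 77342)
        = 10000 / 34803.90
        = 0.28732 m = 28.73 cm


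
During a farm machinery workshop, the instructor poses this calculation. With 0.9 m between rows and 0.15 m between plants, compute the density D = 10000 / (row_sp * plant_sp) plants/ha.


D = 10000 / (row_sp * plant_sp)
  = 10000 / (0.9 * 0.15)
  = 10000 / 0.1350
  = 74074.07 plants/ha


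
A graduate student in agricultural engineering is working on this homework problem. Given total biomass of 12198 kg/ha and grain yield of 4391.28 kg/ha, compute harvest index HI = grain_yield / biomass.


HI = grain_yield / biomass
   = 4391.28 / 12198
   = 0.36


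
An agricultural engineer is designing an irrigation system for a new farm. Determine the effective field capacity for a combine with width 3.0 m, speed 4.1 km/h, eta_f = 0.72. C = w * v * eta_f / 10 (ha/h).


C = w * v * eta_f / 10
  = 3.0 * 4.1 * 0.72 / 10
  = 8.86 / 10
  = 0.89 ha/h


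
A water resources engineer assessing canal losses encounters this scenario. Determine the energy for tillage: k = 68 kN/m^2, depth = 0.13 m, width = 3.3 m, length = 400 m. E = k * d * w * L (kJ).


E = k * d * w * L
  = 68 * 0.13 * 3.3 * 400
  = 11668.80 kJ


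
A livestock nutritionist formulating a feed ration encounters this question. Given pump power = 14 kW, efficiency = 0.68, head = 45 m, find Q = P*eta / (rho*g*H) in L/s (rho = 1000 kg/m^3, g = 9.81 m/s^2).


Q = (P * 1000 * eta) / (rho * g * H)
  = (14 * 1000 * 0.68) / (1000 * 9.81 * 45)
  = 9520 / 441450
  = 0.02157 m^3/s = 21.57 L/s


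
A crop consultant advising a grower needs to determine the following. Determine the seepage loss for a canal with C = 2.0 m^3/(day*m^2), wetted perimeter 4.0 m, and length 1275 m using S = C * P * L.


S = C * P * L
  = 2.0 * 4.0 * 1275
  = 10200 m^3/day


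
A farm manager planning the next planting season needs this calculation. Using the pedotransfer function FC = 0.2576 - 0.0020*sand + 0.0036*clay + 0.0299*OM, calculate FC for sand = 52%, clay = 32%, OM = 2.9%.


FC = 0.2576 - 0.0020*52 + 0.0036*32 + 0.0299*2.9
   = 0.2576 - 0.1040 + 0.1152 + 0.0867
   = 0.3555


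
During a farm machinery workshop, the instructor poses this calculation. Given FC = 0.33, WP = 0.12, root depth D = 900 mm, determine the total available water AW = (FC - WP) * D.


AW = (FC - WP) * D
   = (0.33 - 0.12) * 900
   = 0.21 * 900
   = 189 mm


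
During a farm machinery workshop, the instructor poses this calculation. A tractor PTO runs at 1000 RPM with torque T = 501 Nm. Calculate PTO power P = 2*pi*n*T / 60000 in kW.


P = 2*pi*n*T / 60000
  = 2*pi * 1000 * 501 / 60000
  = 3147875.84 / 60000
  = 52.46 kW


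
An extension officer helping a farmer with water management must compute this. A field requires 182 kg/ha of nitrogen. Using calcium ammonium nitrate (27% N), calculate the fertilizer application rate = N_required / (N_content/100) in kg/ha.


Rate = N_required / (N_content / 100)
     = 182 / (27 / 100)
     = 182 / 0.27
     = 674.07 kg/ha


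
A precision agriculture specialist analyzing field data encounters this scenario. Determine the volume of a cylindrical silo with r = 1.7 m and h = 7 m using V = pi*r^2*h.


V = pi * r^2 * h
  = pi * 1.7^2 * 7
  = pi * 2.89 * 7
  = 63.55 m^3


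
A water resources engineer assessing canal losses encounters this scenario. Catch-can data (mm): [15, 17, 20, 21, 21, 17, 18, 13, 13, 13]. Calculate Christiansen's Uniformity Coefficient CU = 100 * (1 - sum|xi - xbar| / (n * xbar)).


xbar = 168 / 10 = 16.800
sum|xi - xbar| = 26.400
CU = 100 * (1 - 26.400 / (10 * 16.800))
   = 100 * (1 - 0.1571)
   = 84.29%


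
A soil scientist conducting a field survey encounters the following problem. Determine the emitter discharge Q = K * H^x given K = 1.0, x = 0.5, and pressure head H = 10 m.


Q = K * H^x
  = 1.0 * 10^0.5
  = 1.0 * 3.1623
  = 3.16 L/h


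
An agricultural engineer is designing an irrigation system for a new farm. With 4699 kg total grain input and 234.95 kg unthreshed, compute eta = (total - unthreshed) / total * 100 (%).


eta = (total - unthreshed) / total * 100
    = (4699 - 234.95) / 4699 * 100
    = 4464.05 / 4699 * 100
    = 95%


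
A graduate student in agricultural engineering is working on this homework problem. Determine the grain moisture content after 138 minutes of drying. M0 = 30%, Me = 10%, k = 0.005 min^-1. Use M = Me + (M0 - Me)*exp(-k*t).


M = Me + (M0 - Me) * e^(-k*t)
  = 10 + (30 - 10) * e^(-0.005*138)
  = 10 + 20 * e^(-0.690)
  = 10 + 20 * 0.50158
  = 10 + 10.0315
  = 20.03%


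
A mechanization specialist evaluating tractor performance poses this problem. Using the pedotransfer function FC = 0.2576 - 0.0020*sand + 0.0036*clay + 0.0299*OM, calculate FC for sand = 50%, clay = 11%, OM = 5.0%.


FC = 0.2576 - 0.0020*50 + 0.0036*11 + 0.0299*5.0
   = 0.2576 - 0.1000 + 0.0396 + 0.1495
   = 0.3467


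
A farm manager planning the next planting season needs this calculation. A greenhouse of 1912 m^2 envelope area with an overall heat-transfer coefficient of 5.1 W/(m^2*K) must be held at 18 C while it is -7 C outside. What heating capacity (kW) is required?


dT = 18 - (-7) = 25 K
Q = U * A * dT
  = 5.1 * 1912 * 25
  = 243780 W = 243.78 kW


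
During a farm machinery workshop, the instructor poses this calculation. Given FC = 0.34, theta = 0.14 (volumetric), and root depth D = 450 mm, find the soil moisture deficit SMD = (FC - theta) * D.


SMD = (FC - theta) * D
    = (0.34 - 0.14) * 450
    = 0.200 * 450
    = 90 mm


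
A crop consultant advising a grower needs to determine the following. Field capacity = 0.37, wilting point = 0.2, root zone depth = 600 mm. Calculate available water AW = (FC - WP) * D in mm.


AW = (FC - WP) * D
   = (0.37 - 0.2) * 600
   = 0.17 * 600
   = 102 mm


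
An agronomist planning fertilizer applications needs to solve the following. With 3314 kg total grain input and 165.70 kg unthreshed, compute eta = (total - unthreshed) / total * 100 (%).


eta = (total - unthreshed) / total * 100
    = (3314 - 165.70) / 3314 * 100
    = 3148.30 / 3314 * 100
    = 95%


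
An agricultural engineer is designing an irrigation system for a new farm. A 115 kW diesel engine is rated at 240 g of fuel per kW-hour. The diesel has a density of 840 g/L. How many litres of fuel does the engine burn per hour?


FC = P * BSFC / rho_fuel
   = 115 * 240 / 840
   = 27600 / 840
   = 32.86 L/h


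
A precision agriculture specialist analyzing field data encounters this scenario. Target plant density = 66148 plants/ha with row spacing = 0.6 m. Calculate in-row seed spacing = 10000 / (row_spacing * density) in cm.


spacing = 10000 / (row_sp * density)
        = 10000 / (0.6 * 66148)
        = 10000 / 39688.80
        = 0.25196 m = 25.20 cm


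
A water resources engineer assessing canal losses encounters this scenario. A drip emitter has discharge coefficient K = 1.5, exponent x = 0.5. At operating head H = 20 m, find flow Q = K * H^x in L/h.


Q = K * H^x
  = 1.5 * 20^0.5
  = 1.5 * 4.4721
  = 6.71 L/h


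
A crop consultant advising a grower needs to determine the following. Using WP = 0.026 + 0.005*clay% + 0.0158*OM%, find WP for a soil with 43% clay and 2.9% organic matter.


WP = 0.026 + 0.005*43 + 0.0158*2.9
   = 0.026 + 0.2150 + 0.0458
   = 0.2868


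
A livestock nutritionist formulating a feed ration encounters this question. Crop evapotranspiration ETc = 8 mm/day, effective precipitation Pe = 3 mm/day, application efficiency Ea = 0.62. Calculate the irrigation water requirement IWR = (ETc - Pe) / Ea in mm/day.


IWR = (ETc - Pe) / Ea
    = (8 - 3) / 0.62
    = 5 / 0.62
    = 8.06 mm/day


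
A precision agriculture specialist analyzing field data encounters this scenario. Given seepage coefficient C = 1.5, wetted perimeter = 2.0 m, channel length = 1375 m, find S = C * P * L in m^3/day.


S = C * P * L
  = 1.5 * 2.0 * 1375
  = 4125 m^3/day


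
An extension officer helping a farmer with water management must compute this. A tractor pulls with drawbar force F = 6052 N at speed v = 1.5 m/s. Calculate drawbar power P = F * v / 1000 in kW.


P = F * v / 1000
  = 6052 * 1.5 / 1000
  = 9078 / 1000
  = 9.08 kW


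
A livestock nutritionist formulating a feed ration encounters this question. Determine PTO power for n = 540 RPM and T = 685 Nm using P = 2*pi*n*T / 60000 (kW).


P = 2*pi*n*T / 60000
  = 2*pi * 540 * 685 / 60000
  = 2324150.25 / 60000
  = 38.74 kW


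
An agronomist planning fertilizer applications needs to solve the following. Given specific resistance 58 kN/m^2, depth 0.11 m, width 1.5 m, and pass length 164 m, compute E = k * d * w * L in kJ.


E = k * d * w * L
  = 58 * 0.11 * 1.5 * 164
  = 1569.48 kJ


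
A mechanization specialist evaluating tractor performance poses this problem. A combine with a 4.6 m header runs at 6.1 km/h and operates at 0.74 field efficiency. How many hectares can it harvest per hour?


C = w * v * eta_f / 10
  = 4.6 * 6.1 * 0.74 / 10
  = 20.76 / 10
  = 2.08 ha/h


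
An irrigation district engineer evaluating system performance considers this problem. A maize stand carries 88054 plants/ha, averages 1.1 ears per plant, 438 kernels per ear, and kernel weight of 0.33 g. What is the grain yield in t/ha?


Y = density * ears * kernels * kw
  = 88054 * 1.1 * 438 * 0.33 g/ha
  = 14000057.68 g/ha
  = 14000.06 kg/ha = 14.00 t/ha


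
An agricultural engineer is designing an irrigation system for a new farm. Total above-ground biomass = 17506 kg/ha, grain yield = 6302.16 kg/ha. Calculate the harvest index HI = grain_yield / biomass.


HI = grain_yield / biomass
   = 6302.16 / 17506
   = 0.36


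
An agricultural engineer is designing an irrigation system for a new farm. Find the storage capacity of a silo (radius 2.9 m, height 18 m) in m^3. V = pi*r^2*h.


V = pi * r^2 * h
  = pi * 2.9^2 * 18
  = pi * 8.41 * 18
  = 475.57 m^3


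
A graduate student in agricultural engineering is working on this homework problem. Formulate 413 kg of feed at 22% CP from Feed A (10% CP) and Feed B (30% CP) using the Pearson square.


parts_A = CP_b - target = 30 - 22 = 8
parts_B = target - CP_a = 22 - 10 = 12
total_parts = 8 + 12 = 20
Feed A = 413 * 8 / 20 = 165.20 kg
Feed B = 413 * 12 / 20 = 247.80 kg

165.20 kg


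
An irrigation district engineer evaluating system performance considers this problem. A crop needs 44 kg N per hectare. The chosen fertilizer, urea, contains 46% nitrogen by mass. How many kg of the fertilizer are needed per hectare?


Rate = N_required / (N_content / 100)
     = 44 / (46 / 100)
     = 44 / 0.46
     = 95.65 kg/ha


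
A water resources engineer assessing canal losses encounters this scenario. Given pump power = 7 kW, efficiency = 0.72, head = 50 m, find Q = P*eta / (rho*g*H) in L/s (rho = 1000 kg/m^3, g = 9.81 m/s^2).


Q = (P * 1000 * eta) / (rho * g * H)
  = (7 * 1000 * 0.72) / (1000 * 9.81 * 50)
  = 5040 / 490500
  = 0.01028 m^3/s = 10.28 L/s


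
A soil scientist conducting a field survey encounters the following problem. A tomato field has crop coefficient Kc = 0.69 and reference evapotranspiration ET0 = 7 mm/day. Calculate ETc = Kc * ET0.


ETc = Kc * ET0
    = 0.69 * 7
    = 4.83 mm/day


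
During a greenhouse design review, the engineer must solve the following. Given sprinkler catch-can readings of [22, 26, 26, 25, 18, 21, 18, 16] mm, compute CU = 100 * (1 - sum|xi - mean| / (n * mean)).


xbar = 172 / 8 = 21.500
sum|xi - xbar| = 26
CU = 100 * (1 - 26 / (8 * 21.500))
   = 100 * (1 - 0.1512)
   = 84.88%


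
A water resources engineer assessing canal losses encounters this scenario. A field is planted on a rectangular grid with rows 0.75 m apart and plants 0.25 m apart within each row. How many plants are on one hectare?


D = 10000 / (row_sp * plant_sp)
  = 10000 / (0.75 * 0.25)
  = 10000 / 0.1875
  = 53333.33 plants/ha


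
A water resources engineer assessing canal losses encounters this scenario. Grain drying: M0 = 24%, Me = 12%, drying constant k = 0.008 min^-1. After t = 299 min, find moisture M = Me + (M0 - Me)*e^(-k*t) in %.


M = Me + (M0 - Me) * e^(-k*t)
  = 12 + (24 - 12) * e^(-0.008*299)
  = 12 + 12 * e^(-2.392)
  = 12 + 12 * 0.09145
  = 12 + 1.0974
  = 13.10%


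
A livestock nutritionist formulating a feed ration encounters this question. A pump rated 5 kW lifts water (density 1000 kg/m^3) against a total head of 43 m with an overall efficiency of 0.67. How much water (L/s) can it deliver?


Q = (P * 1000 * eta) / (rho * g * H)
  = (5 * 1000 * 0.67) / (1000 * 9.81 * 43)
  = 3350 / 421830
  = 0.00794 m^3/s = 7.94 L/s


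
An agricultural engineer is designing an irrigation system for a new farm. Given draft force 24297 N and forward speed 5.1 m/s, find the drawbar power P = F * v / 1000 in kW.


P = F * v / 1000
  = 24297 * 5.1 / 1000
  = 123914.70 / 1000
  = 123.91 kW


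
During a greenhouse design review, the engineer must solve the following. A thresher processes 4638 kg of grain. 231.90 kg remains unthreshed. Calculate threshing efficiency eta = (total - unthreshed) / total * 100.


eta = (total - unthreshed) / total * 100
    = (4638 - 231.90) / 4638 * 100
    = 4406.10 / 4638 * 100
    = 95%


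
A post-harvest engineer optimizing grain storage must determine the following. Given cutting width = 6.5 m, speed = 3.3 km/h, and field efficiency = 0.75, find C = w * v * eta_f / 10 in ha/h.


C = w * v * eta_f / 10
  = 6.5 * 3.3 * 0.75 / 10
  = 16.09 / 10
  = 1.61 ha/h


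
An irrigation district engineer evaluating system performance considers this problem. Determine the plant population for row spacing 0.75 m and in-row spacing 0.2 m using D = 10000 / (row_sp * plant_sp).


D = 10000 / (row_sp * plant_sp)
  = 10000 / (0.75 * 0.2)
  = 10000 / 0.1500
  = 66666.67 plants/ha


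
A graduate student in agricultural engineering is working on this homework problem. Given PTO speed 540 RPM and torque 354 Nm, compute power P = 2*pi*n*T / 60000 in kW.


P = 2*pi*n*T / 60000
  = 2*pi * 540 * 354 / 60000
  = 1201093.70 / 60000
  = 20.02 kW


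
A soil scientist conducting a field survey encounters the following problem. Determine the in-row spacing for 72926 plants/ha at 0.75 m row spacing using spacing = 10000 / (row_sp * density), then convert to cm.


spacing = 10000 / (row_sp * density)
        = 10000 / (0.75 * 72926)
        = 10000 / 54694.50
        = 0.18283 m = 18.28 cm


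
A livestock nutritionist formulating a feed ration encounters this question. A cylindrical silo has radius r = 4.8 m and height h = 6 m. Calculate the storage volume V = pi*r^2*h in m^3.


V = pi * r^2 * h
  = pi * 4.8^2 * 6
  = pi * 23.04 * 6
  = 434.29 m^3


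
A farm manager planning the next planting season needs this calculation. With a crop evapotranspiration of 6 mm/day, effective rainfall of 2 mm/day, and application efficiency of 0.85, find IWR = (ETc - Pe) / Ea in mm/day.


IWR = (ETc - Pe) / Ea
    = (6 - 2) / 0.85
    = 4 / 0.85
    = 4.71 mm/day


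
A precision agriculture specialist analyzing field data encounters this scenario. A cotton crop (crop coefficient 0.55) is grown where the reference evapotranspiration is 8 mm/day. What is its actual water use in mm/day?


ETc = Kc * ET0
    = 0.55 * 8
    = 4.40 mm/day


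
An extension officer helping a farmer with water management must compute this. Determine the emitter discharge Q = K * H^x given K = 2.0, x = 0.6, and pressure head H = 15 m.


Q = K * H^x
  = 2.0 * 15^0.6
  = 2.0 * 5.0776
  = 10.16 L/h


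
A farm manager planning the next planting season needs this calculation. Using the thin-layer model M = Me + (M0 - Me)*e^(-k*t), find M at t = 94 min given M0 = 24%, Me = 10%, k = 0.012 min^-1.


M = Me + (M0 - Me) * e^(-k*t)
  = 10 + (24 - 10) * e^(-0.012*94)
  = 10 + 14 * e^(-1.128)
  = 10 + 14 * 0.32368
  = 10 + 4.5315
  = 14.53%


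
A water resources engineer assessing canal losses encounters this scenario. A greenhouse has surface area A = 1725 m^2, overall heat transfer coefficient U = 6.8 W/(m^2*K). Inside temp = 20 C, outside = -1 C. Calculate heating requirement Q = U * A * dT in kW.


dT = 20 - (-1) = 21 K
Q = U * A * dT
  = 6.8 * 1725 * 21
  = 246330 W = 246.33 kW


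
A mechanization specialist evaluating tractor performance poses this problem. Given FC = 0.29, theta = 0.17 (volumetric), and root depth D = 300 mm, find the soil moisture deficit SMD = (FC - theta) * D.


SMD = (FC - theta) * D
    = (0.29 - 0.17) * 300
    = 0.120 * 300
    = 36 mm


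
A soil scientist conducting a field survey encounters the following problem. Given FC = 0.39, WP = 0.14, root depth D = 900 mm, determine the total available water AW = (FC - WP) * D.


AW = (FC - WP) * D
   = (0.39 - 0.14) * 900
   = 0.25 * 900
   = 225 mm


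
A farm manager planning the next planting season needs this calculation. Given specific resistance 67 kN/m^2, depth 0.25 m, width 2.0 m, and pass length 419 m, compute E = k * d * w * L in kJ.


E = k * d * w * L
  = 67 * 0.25 * 2.0 * 419
  = 14036.50 kJ


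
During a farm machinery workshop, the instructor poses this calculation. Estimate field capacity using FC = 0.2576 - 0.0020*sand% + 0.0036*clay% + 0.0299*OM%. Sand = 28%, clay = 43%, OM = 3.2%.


FC = 0.2576 - 0.0020*28 + 0.0036*43 + 0.0299*3.2
   = 0.2576 - 0.0560 + 0.1548 + 0.0957
   = 0.4521


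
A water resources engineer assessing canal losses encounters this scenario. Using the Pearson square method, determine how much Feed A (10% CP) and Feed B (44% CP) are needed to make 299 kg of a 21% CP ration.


parts_A = CP_b - target = 44 - 21 = 23
parts_B = target - CP_a = 21 - 10 = 11
total_parts = 23 + 11 = 34
Feed A = 299 * 23 / 34 = 202.26 kg
Feed B = 299 * 11 / 34 = 96.74 kg

202.26 kg


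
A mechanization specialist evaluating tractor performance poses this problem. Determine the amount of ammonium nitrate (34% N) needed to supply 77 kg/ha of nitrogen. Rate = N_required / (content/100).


Rate = N_required / (N_content / 100)
     = 77 / (34 / 100)
     = 77 / 0.34
     = 226.47 kg/ha


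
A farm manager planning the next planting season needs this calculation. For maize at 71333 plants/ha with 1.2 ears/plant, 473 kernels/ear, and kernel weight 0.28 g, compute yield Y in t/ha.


Y = density * ears * kernels * kw
  = 71333 * 1.2 * 473 * 0.28 g/ha
  = 11336811.02 g/ha
  = 11336.81 kg/ha = 11.34 t/ha


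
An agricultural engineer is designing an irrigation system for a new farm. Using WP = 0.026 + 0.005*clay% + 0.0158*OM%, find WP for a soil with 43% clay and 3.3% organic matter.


WP = 0.026 + 0.005*43 + 0.0158*3.3
   = 0.026 + 0.2150 + 0.0521
   = 0.2931


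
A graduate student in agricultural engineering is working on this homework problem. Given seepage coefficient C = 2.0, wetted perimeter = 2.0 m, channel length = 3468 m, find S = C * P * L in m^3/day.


S = C * P * L
  = 2.0 * 2.0 * 3468
  = 13872 m^3/day


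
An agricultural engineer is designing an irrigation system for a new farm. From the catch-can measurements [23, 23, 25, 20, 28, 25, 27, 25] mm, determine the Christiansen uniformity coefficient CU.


xbar = 196 / 8 = 24.500
sum|xi - xbar| = 15
CU = 100 * (1 - 15 / (8 * 24.500))
   = 100 * (1 - 0.0765)
   = 92.35%


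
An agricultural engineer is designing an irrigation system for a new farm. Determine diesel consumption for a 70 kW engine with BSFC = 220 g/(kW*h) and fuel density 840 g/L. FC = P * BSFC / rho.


FC = P * BSFC / rho_fuel
   = 70 * 220 / 840
   = 15400 / 840
   = 18.33 L/h


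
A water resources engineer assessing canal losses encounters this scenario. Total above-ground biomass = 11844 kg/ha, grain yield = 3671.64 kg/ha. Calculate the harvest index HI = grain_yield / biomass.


HI = grain_yield / biomass
   = 3671.64 / 11844
   = 0.31


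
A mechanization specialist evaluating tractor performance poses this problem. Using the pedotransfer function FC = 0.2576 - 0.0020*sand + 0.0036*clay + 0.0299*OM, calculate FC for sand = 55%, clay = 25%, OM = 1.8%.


FC = 0.2576 - 0.0020*55 + 0.0036*25 + 0.0299*1.8
   = 0.2576 - 0.1100 + 0.0900 + 0.0538
   = 0.2914


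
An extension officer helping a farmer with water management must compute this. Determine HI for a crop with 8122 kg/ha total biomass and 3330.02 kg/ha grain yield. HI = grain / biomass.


HI = grain_yield / biomass
   = 3330.02 / 8122
   = 0.41


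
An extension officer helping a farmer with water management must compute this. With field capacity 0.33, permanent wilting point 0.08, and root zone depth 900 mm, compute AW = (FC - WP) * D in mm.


AW = (FC - WP) * D
   = (0.33 - 0.08) * 900
   = 0.25 * 900
   = 225 mm


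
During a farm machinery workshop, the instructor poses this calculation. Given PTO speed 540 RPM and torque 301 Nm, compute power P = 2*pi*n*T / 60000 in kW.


P = 2*pi*n*T / 60000
  = 2*pi * 540 * 301 / 60000
  = 1021268.94 / 60000
  = 17.02 kW


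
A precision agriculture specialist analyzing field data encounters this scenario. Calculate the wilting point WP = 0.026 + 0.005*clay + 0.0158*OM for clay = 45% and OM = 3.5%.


WP = 0.026 + 0.005*45 + 0.0158*3.5
   = 0.026 + 0.2250 + 0.0553
   = 0.3063


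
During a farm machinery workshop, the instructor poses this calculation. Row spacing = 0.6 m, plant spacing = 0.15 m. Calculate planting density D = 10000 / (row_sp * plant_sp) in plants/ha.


D = 10000 / (row_sp * plant_sp)
  = 10000 / (0.6 * 0.15)
  = 10000 / 0.0900
  = 111111.11 plants/ha


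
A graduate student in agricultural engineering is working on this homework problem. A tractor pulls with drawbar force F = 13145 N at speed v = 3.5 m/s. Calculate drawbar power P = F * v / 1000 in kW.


P = F * v / 1000
  = 13145 * 3.5 / 1000
  = 46007.50 / 1000
  = 46.01 kW


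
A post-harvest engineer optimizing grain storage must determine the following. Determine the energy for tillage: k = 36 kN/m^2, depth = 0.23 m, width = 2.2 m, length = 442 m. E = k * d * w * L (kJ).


E = k * d * w * L
  = 36 * 0.23 * 2.2 * 442
  = 8051.47 kJ


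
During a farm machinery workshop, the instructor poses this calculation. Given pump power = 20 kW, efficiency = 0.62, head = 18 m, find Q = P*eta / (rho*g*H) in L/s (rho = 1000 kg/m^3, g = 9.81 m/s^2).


Q = (P * 1000 * eta) / (rho * g * H)
  = (20 * 1000 * 0.62) / (1000 * 9.81 * 18)
  = 12400 / 176580
  = 0.07022 m^3/s = 70.22 L/s


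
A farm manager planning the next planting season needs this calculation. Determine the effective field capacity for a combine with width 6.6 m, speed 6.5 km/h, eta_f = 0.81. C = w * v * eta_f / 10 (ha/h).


C = w * v * eta_f / 10
  = 6.6 * 6.5 * 0.81 / 10
  = 34.75 / 10
  = 3.47 ha/h


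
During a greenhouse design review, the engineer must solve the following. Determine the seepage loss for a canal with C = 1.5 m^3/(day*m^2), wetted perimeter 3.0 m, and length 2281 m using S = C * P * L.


S = C * P * L
  = 1.5 * 3.0 * 2281
  = 10264.50 m^3/day


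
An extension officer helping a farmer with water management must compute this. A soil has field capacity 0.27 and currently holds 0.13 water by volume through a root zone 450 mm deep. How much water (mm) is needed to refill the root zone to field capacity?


SMD = (FC - theta) * D
    = (0.27 - 0.13) * 450
    = 0.140 * 450
    = 63 mm


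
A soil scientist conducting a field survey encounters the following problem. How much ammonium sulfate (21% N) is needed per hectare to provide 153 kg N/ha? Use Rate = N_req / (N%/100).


Rate = N_required / (N_content / 100)
     = 153 / (21 / 100)
     = 153 / 0.21
     = 728.57 kg/ha


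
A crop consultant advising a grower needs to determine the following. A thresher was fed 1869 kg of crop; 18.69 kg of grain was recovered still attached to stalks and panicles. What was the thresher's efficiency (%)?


eta = (total - unthreshed) / total * 100
    = (1869 - 18.69) / 1869 * 100
    = 1850.31 / 1869 * 100
    = 99%
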